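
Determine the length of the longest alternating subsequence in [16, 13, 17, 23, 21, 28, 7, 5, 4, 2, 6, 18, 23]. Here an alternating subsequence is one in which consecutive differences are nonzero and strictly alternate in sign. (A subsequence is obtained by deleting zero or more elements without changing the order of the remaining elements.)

7

Track the best alternating length ending on an up-step vs a down-step at each position: up/down = 1/1, 1/2, 3/1, 3/1, 3/4, 5/1, 1/6, 1/6, 1/6, 1/6, 7/6, 7/6, 7/6.
The maximum over both is 7; one such subsequence is 16, 13, 23, 21, 28, 5, 6.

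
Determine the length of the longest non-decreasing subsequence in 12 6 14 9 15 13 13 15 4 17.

One longest non-decreasing subsequence is 6, 9, 13, 13, 15, 17 (positions 2,4,6,7,8,10), of length 6; no longer one exists.

6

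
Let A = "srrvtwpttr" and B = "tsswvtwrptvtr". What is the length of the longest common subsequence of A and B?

8

A longest common subsequence is svtwpttr (length 8); the LCS DP confirms no longer common subsequence exists.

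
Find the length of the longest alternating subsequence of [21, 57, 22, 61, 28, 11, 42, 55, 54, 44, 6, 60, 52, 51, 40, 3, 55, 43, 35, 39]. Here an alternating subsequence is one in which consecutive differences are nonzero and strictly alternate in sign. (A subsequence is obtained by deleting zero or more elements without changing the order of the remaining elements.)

12

A longest alternating subsequence is 21, 57, 22, 61, 28, 55, 54, 60, 52, 55, 35, 39 (positions 1,2,3,4,5,8,9,12,13,17,19,20); its 11 consecutive differences strictly alternate in sign, and length 12 is optimal.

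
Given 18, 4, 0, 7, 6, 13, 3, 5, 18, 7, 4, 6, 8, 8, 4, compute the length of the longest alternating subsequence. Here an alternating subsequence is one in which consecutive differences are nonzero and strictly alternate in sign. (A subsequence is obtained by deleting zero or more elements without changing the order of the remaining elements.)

10

A longest alternating subsequence is 18, 4, 7, 6, 13, 3, 5, 4, 6, 4 (positions 1,2,4,5,6,7,8,11,12,15); its 9 consecutive differences strictly alternate in sign, and length 10 is optimal.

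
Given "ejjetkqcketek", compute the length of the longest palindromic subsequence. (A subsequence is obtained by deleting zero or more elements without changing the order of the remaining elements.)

One longest palindromic subsequence is etkckte (positions 4,5,6,8,9,11,12); it reads the same forward and backward, and the interval DP gives dp[1][13] = 7.

7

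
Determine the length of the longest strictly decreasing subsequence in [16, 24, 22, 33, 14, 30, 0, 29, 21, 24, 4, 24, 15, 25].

Scanning left to right, the best length ending at each element is: 16→1, 24→1, 22→2, 33→1, 14→3, 30→2, 0→4, 29→3, 21→4, 24→4, 4→5, 24→4, 15→5, 25→4.
So the longest decreasing subsequence has length 5, e.g. 33, 30, 29, 21, 4.

5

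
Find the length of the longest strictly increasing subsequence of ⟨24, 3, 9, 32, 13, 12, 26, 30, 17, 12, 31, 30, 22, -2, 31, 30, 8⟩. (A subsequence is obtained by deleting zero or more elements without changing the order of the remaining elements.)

6

One longest increasing subsequence is 3, 9, 13, 26, 30, 31 (positions 2,3,5,7,8,11), of length 6; no longer one exists.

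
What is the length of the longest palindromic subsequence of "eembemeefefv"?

7

One longest palindromic subsequence is eeemeee (positions 1,2,5,6,7,8,10); it reads the same forward and backward, and the interval DP gives dp[1][12] = 7.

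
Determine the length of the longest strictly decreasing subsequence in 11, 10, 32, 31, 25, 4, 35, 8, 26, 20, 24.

One longest decreasing subsequence is 32, 31, 25, 4 (positions 3,4,5,6), of length 4; no longer one exists.

4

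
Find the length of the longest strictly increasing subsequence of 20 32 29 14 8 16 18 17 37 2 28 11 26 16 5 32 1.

5

Let dp[i] be the longest increasing subsequence ending at position i. Then dp = [1, 2, 2, 1, 1, 2, 3, 3, 4, 1, 4, 2, 4, 3, 2, 5, 1].
The maximum is 5; one witness is 14, 16, 18, 28, 32 at positions 4,6,7,11,16.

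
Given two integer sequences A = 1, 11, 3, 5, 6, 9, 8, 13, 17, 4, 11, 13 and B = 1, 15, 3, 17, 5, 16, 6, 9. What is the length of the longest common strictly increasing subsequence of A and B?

5

A longest common strictly increasing subsequence is 1, 3, 5, 6, 9 (length 5); it appears in order in both A and B, and no longer such subsequence exists.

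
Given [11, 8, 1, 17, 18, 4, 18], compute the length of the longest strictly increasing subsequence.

Let dp[i] be the longest increasing subsequence ending at position i. Then dp = [1, 1, 1, 2, 3, 2, 3].
The maximum is 3; one witness is 11, 17, 18 at positions 1,4,5.

3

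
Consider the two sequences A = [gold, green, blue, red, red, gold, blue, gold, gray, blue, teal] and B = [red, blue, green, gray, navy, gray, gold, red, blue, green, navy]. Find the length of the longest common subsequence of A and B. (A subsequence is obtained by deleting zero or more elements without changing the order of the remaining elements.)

4

A longest common subsequence is red, blue, gold, blue (length 4); the LCS DP confirms no longer common subsequence exists.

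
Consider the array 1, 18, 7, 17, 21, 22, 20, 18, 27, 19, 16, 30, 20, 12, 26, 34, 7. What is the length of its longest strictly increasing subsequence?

One longest increasing subsequence is 1, 7, 17, 21, 22, 27, 30, 34 (positions 1,3,4,5,6,9,12,16), of length 8; no longer one exists.

8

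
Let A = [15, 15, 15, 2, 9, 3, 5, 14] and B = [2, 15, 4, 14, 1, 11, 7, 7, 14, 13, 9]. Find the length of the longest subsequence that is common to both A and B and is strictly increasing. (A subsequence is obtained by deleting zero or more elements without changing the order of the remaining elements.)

For each value that appears in both, track the longest common increasing run ending there.
The best achievable length is 2; one witness is 2, 14 (A-positions 4,8, B-positions 1,4).

2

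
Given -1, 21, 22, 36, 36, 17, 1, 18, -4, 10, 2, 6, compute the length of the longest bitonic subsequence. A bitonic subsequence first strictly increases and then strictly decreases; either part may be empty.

7

One longest bitonic subsequence is -1, 21, 22, 36, 18, 10, 6 (positions 1,2,3,4,8,10,12): it rises to 36 then falls. Length 7 is optimal.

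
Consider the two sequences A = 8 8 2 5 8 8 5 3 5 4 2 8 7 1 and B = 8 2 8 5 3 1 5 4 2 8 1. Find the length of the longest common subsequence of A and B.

Backtracking the LCS table gives one alignment: 8 (A2,B1) → 2 (A3,B2) → 8 (A6,B3) → 5 (A7,B4) → 3 (A8,B5) → 5 (A9,B7) → 4 (A10,B8) → 2 (A11,B9) → 8 (A12,B10) → 1 (A14,B11).
So the longest common subsequence has length 10.

10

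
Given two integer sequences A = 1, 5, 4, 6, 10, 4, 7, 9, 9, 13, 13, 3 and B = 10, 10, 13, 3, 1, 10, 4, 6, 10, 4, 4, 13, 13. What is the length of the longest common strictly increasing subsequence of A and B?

A longest common strictly increasing subsequence is 1, 4, 6, 10, 13 (length 5); it appears in order in both A and B, and no longer such subsequence exists.

5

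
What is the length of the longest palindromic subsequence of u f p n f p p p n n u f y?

7

One longest palindromic subsequence is fnpppnf (positions 2,4,6,7,8,10,12); it reads the same forward and backward, and the interval DP gives dp[1][13] = 7.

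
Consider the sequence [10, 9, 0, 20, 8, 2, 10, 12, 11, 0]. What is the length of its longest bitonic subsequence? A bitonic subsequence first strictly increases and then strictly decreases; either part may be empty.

6

Let inc[i] be the LIS ending at i and dec[i] the longest strictly decreasing subsequence starting at i. inc = [1, 1, 1, 2, 2, 2, 3, 4, 4, 1], dec = [5, 4, 1, 4, 3, 2, 2, 3, 2, 1].
max_i inc[i]+dec[i]−1 = 6, with one witness 0, 8, 10, 12, 11, 0.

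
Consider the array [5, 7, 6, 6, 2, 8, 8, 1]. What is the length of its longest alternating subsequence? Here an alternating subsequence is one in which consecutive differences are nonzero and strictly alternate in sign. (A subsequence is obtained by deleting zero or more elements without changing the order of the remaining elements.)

5

A longest alternating subsequence is 5, 7, 6, 8, 1 (positions 1,2,3,6,8); its 4 consecutive differences strictly alternate in sign, and length 5 is optimal.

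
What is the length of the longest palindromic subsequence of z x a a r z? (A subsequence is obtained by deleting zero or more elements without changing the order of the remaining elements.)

Using dp[i][j] = 2 + dp[i+1][j−1] if the ends match, else max(dp[i+1][j], dp[i][j−1]):
dp[1][6] = 4. A witness is zaaz at positions 1,3,4,6.

4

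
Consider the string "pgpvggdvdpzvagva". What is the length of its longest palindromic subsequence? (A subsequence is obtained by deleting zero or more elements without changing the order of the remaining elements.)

8

Using dp[i][j] = 2 + dp[i+1][j−1] if the ends match, else max(dp[i+1][j], dp[i][j−1]):
dp[1][16] = 8. A witness is gpvggvpg at positions 2,3,4,5,6,8,10,14.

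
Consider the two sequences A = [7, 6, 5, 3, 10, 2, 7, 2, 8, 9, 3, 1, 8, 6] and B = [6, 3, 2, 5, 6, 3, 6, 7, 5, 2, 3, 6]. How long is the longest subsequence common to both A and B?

7

A longest common subsequence is 6, 5, 3, 7, 2, 3, 6 (length 7); the LCS DP confirms no longer common subsequence exists.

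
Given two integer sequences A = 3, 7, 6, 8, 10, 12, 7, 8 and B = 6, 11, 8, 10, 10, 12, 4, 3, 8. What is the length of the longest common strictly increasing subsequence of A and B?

For each value that appears in both, track the longest common increasing run ending there.
The best achievable length is 4; one witness is 6, 8, 10, 12 (A-positions 3,4,5,6, B-positions 1,3,4,6).

4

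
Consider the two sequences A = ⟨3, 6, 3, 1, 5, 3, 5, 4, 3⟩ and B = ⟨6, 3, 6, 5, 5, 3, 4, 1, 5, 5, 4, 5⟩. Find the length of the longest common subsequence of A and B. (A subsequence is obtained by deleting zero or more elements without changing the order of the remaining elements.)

Backtracking the LCS table gives one alignment: 3 (A1,B2) → 6 (A2,B3) → 3 (A3,B6) → 1 (A4,B8) → 5 (A5,B9) → 5 (A7,B10) → 4 (A8,B11).
So the longest common subsequence has length 7.

7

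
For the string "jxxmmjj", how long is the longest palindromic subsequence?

4

One longest palindromic subsequence is jmmj (positions 1,4,5,7); it reads the same forward and backward, and the interval DP gives dp[1][7] = 4.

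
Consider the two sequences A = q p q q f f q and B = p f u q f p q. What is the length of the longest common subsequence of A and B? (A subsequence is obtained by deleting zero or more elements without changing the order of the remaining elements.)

4

A longest common subsequence is pqfq (length 4); the LCS DP confirms no longer common subsequence exists.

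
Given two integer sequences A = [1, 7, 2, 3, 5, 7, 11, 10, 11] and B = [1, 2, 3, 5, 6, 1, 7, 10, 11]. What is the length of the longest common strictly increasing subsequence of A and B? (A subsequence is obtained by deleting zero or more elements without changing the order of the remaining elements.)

A longest common strictly increasing subsequence is 1, 2, 3, 5, 7, 10, 11 (length 7); it appears in order in both A and B, and no longer such subsequence exists.

7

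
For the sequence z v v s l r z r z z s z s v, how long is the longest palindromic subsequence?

8

Using dp[i][j] = 2 + dp[i+1][j−1] if the ends match, else max(dp[i+1][j], dp[i][j−1]):
dp[1][14] = 8. A witness is vszzzzsv at positions 2,4,7,9,10,12,13,14.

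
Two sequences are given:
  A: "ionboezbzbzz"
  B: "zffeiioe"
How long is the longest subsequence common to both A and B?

3

Backtracking the LCS table gives one alignment: i (A1,B6) → o (A5,B7) → e (A6,B8).
So the longest common subsequence has length 3.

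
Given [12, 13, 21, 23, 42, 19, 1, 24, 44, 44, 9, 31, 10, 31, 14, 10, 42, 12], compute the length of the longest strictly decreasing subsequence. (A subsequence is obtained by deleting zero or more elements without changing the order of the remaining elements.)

4

Scanning left to right, the best length ending at each element is: 12→1, 13→1, 21→1, 23→1, 42→1, 19→2, 1→3, 24→2, 44→1, 44→1, 9→3, 31→2, 10→3, 31→2, 14→3, 10→4, 42→2, 12→4.
So the longest decreasing subsequence has length 4, e.g. 21, 19, 14, 10.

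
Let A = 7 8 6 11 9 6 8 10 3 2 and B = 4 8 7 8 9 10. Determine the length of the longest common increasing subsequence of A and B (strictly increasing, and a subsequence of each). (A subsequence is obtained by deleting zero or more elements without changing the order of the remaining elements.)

4

A longest common strictly increasing subsequence is 7, 8, 9, 10 (length 4); it appears in order in both A and B, and no longer such subsequence exists.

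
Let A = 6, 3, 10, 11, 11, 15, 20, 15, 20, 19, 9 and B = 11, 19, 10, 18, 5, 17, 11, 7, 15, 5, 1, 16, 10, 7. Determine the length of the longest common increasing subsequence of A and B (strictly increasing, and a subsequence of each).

3

For each value that appears in both, track the longest common increasing run ending there.
The best achievable length is 3; one witness is 10, 11, 15 (A-positions 3,4,6, B-positions 3,7,9).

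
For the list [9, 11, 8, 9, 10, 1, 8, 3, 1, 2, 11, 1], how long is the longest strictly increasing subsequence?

Let dp[i] be the longest increasing subsequence ending at position i. Then dp = [1, 2, 1, 2, 3, 1, 2, 2, 1, 2, 4, 1].
The maximum is 4; one witness is 8, 9, 10, 11 at positions 3,4,5,11.

4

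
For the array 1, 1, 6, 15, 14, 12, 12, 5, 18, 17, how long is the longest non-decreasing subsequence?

Let dp[i] be the longest non-decreasing subsequence ending at position i. Then dp = [1, 2, 3, 4, 4, 4, 5, 3, 6, 6].
The maximum is 6; one witness is 1, 1, 6, 12, 12, 18 at positions 1,2,3,6,7,9.

6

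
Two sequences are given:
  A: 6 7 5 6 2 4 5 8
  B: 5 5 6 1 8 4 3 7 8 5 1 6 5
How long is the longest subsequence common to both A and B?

5

A longest common subsequence is 6, 7, 5, 6, 5 (length 5); the LCS DP confirms no longer common subsequence exists.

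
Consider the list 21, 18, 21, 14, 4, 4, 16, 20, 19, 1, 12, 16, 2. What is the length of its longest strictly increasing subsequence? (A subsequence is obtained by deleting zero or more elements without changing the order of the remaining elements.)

Scanning left to right, the best length ending at each element is: 21→1, 18→1, 21→2, 14→1, 4→1, 4→1, 16→2, 20→3, 19→3, 1→1, 12→2, 16→3, 2→2.
So the longest increasing subsequence has length 3, e.g. 14, 16, 20.

3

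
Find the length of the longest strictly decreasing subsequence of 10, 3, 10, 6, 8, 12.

2

Scanning left to right, the best length ending at each element is: 10→1, 3→2, 10→1, 6→2, 8→2, 12→1.
So the longest decreasing subsequence has length 2, e.g. 10, 3.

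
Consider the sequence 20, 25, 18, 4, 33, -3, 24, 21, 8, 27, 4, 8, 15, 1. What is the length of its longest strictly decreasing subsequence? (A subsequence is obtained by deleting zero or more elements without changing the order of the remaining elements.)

One longest decreasing subsequence is 25, 24, 21, 8, 4, 1 (positions 2,7,8,9,11,14), of length 6; no longer one exists.

6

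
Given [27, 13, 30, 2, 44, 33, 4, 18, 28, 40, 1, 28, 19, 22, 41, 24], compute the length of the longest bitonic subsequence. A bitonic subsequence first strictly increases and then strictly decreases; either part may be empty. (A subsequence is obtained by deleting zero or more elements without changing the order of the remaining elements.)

Let inc[i] be the LIS ending at i and dec[i] the longest strictly decreasing subsequence starting at i. inc = [1, 1, 2, 1, 3, 3, 2, 3, 4, 5, 1, 4, 4, 5, 6, 6], dec = [4, 3, 3, 2, 4, 3, 2, 2, 2, 3, 1, 2, 1, 1, 2, 1].
max_i inc[i]+dec[i]−1 = 7, with one witness 2, 4, 18, 28, 40, 28, 24.

7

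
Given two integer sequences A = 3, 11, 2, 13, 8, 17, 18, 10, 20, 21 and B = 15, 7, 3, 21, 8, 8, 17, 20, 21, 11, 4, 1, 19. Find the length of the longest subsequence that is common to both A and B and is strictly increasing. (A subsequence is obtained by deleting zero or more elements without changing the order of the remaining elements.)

5

A longest common strictly increasing subsequence is 3, 8, 17, 20, 21 (length 5); it appears in order in both A and B, and no longer such subsequence exists.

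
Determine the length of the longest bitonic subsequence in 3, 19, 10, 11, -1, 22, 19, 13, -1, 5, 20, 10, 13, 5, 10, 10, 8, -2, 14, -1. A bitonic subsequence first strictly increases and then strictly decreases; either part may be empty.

9

Let inc[i] be the LIS ending at i and dec[i] the longest strictly decreasing subsequence starting at i. inc = [1, 2, 2, 3, 1, 4, 4, 4, 1, 2, 5, 3, 4, 2, 3, 3, 3, 1, 5, 2], dec = [3, 5, 3, 4, 2, 6, 5, 4, 2, 2, 5, 3, 4, 2, 3, 3, 2, 1, 2, 1].
max_i inc[i]+dec[i]−1 = 9, with one witness 3, 10, 11, 22, 20, 13, 10, 8, -1.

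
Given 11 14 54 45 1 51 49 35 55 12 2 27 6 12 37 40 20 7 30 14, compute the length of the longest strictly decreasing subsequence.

Let dp[i] be the longest decreasing subsequence ending at position i. Then dp = [1, 1, 1, 2, 3, 2, 3, 4, 1, 5, 6, 5, 6, 6, 4, 4, 6, 7, 5, 7].
The maximum is 7; one witness is 54, 51, 49, 35, 27, 12, 7 at positions 3,6,7,8,12,14,18.

7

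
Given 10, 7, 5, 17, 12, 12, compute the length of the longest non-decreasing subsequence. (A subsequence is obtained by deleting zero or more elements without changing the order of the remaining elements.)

3

One longest non-decreasing subsequence is 10, 12, 12 (positions 1,5,6), of length 3; no longer one exists.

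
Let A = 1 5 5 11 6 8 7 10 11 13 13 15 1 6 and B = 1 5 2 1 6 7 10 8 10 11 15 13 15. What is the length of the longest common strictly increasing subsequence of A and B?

8

For each value that appears in both, track the longest common increasing run ending there.
The best achievable length is 8; one witness is 1, 5, 6, 7, 10, 11, 13, 15 (A-positions 1,2,5,7,8,9,10,12, B-positions 1,2,5,6,7,10,12,13).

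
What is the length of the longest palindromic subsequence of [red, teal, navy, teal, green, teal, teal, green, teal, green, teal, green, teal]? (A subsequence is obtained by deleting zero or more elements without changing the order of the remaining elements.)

One longest palindromic subsequence is teal green teal green teal green teal green teal (positions 2,5,6,8,9,10,11,12,13); it reads the same forward and backward, and the interval DP gives dp[1][13] = 9.

9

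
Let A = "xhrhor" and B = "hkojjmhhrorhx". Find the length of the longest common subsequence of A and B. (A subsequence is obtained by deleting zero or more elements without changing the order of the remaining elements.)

4

A longest common subsequence is hror (length 4); the LCS DP confirms no longer common subsequence exists.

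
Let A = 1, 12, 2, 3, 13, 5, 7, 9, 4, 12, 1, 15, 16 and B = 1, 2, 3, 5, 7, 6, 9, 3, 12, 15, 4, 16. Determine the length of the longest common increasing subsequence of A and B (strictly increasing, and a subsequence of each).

9

For each value that appears in both, track the longest common increasing run ending there.
The best achievable length is 9; one witness is 1, 2, 3, 5, 7, 9, 12, 15, 16 (A-positions 1,3,4,6,7,8,10,12,13, B-positions 1,2,3,4,5,7,9,10,12).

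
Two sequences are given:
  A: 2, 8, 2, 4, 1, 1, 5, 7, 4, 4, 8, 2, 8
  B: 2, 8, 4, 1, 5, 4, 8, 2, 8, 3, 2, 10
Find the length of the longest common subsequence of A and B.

A longest common subsequence is 2, 8, 4, 1, 5, 4, 8, 2, 8 (length 9); the LCS DP confirms no longer common subsequence exists.

9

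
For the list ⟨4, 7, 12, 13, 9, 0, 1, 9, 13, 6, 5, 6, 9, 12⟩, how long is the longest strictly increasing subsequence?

6

One longest increasing subsequence is 0, 1, 5, 6, 9, 12 (positions 6,7,11,12,13,14), of length 6; no longer one exists.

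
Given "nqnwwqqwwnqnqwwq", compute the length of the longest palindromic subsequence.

12

Using dp[i][j] = 2 + dp[i+1][j−1] if the ends match, else max(dp[i+1][j], dp[i][j−1]):
dp[1][16] = 12. A witness is qwwqqwwqqwwq at positions 2,4,5,6,7,8,9,11,13,14,15,16.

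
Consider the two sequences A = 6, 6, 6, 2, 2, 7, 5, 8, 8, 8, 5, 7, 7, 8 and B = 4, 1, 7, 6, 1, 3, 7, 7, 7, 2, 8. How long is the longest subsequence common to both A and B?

Backtracking the LCS table gives one alignment: 6 (A1,B4) → 7 (A6,B7) → 7 (A12,B8) → 7 (A13,B9) → 8 (A14,B11).
So the longest common subsequence has length 5.

5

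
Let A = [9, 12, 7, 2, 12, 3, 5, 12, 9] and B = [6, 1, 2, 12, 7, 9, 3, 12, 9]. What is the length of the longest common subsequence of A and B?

Backtracking the LCS table gives one alignment: 12 (A2,B4) → 7 (A3,B5) → 3 (A6,B7) → 12 (A8,B8) → 9 (A9,B9).
So the longest common subsequence has length 5.

5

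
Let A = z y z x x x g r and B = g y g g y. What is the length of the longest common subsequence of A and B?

Backtracking the LCS table gives one alignment: y (A2,B2) → g (A7,B4).
So the longest common subsequence has length 2.

2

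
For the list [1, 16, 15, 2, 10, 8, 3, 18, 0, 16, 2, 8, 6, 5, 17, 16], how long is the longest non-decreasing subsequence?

Let dp[i] be the longest non-decreasing subsequence ending at position i. Then dp = [1, 2, 2, 2, 3, 3, 3, 4, 1, 4, 3, 4, 4, 4, 5, 5].
The maximum is 5; one witness is 1, 2, 10, 16, 17 at positions 1,4,5,10,15.

5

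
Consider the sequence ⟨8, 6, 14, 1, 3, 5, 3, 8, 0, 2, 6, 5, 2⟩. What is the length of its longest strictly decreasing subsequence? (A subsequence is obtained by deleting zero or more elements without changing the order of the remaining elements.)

5

Scanning left to right, the best length ending at each element is: 8→1, 6→2, 14→1, 1→3, 3→3, 5→3, 3→4, 8→2, 0→5, 2→5, 6→3, 5→4, 2→5.
So the longest decreasing subsequence has length 5, e.g. 8, 6, 5, 3, 0.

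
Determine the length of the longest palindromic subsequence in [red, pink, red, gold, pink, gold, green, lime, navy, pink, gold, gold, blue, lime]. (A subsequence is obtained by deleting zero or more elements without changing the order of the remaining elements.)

One longest palindromic subsequence is gold gold pink gold gold (positions 4,6,10,11,12); it reads the same forward and backward, and the interval DP gives dp[1][14] = 5.

5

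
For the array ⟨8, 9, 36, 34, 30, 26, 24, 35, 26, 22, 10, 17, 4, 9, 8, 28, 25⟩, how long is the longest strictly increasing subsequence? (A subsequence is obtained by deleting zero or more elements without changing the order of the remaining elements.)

Let dp[i] be the longest increasing subsequence ending at position i. Then dp = [1, 2, 3, 3, 3, 3, 3, 4, 4, 3, 3, 4, 1, 2, 2, 5, 5].
The maximum is 5; one witness is 8, 9, 24, 26, 28 at positions 1,2,7,9,16.

5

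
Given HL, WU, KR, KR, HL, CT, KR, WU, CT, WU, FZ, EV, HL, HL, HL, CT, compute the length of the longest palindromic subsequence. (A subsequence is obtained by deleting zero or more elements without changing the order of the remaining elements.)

7

One longest palindromic subsequence is HL HL WU CT WU HL HL (positions 1,5,8,9,10,14,15); it reads the same forward and backward, and the interval DP gives dp[1][16] = 7.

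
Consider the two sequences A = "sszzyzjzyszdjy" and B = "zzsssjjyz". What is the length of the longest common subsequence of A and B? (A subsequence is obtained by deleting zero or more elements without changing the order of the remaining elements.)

5

Backtracking the LCS table gives one alignment: s (A1,B4) → s (A2,B5) → j (A7,B7) → y (A9,B8) → z (A11,B9).
So the longest common subsequence has length 5.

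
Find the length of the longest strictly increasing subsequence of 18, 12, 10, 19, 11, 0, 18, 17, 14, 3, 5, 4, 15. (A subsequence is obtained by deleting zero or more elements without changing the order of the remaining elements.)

Let dp[i] be the longest increasing subsequence ending at position i. Then dp = [1, 1, 1, 2, 2, 1, 3, 3, 3, 2, 3, 3, 4].
The maximum is 4; one witness is 10, 11, 14, 15 at positions 3,5,9,13.

4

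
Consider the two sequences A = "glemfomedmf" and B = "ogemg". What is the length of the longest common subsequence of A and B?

Backtracking the LCS table gives one alignment: g (A1,B2) → e (A3,B3) → m (A4,B4).
So the longest common subsequence has length 3.

3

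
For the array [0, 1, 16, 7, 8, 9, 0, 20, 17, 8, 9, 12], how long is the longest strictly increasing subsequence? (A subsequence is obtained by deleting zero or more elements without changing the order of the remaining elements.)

Scanning left to right, the best length ending at each element is: 0→1, 1→2, 16→3, 7→3, 8→4, 9→5, 0→1, 20→6, 17→6, 8→4, 9→5, 12→6.
So the longest increasing subsequence has length 6, e.g. 0, 1, 7, 8, 9, 20.

6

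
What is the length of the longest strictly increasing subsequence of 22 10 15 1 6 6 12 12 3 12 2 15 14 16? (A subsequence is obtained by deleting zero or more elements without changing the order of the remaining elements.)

5

One longest increasing subsequence is 1, 6, 12, 15, 16 (positions 4,5,7,12,14), of length 5; no longer one exists.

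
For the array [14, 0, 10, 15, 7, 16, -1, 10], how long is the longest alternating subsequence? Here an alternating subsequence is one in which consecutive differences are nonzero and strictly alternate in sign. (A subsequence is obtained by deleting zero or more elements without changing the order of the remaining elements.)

7

Track the best alternating length ending on an up-step vs a down-step at each position: up/down = 1/1, 1/2, 3/2, 3/1, 3/4, 5/1, 1/6, 7/6.
The maximum over both is 7; one such subsequence is 14, 0, 10, 7, 16, -1, 10.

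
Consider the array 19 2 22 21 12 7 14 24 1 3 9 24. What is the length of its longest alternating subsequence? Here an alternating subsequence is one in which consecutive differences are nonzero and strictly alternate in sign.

A longest alternating subsequence is 19, 2, 22, 12, 14, 1, 3 (positions 1,2,3,5,7,9,10); its 6 consecutive differences strictly alternate in sign, and length 7 is optimal.

7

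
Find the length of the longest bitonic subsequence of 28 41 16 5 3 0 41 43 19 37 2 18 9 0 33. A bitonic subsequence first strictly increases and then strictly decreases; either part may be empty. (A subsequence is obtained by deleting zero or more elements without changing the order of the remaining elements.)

Let inc[i] be the LIS ending at i and dec[i] the longest strictly decreasing subsequence starting at i. inc = [1, 2, 1, 1, 1, 1, 2, 3, 2, 3, 2, 3, 3, 1, 4], dec = [6, 6, 5, 4, 3, 1, 5, 5, 4, 4, 2, 3, 2, 1, 1].
max_i inc[i]+dec[i]−1 = 7, with one witness 28, 41, 16, 5, 3, 2, 0.

7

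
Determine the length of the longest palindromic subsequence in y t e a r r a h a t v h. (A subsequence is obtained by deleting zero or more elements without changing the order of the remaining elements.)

Using dp[i][j] = 2 + dp[i+1][j−1] if the ends match, else max(dp[i+1][j], dp[i][j−1]):
dp[1][12] = 6. A witness is tarrat at positions 2,4,5,6,9,10.

6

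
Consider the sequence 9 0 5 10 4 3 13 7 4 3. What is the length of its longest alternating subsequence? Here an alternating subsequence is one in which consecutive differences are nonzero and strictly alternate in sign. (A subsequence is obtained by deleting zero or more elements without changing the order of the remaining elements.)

A longest alternating subsequence is 9, 0, 5, 4, 13, 7 (positions 1,2,3,5,7,8); its 5 consecutive differences strictly alternate in sign, and length 6 is optimal.

6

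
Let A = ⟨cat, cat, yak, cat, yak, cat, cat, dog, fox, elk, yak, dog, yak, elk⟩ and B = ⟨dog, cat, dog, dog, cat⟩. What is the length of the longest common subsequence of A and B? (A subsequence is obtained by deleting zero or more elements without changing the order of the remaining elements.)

Backtracking the LCS table gives one alignment: cat (A7,B2) → dog (A8,B3) → dog (A12,B4).
So the longest common subsequence has length 3.

3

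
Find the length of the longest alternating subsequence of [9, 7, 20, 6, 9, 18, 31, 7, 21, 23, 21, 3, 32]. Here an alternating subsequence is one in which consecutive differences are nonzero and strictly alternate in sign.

Track the best alternating length ending on an up-step vs a down-step at each position: up/down = 1/1, 1/2, 3/1, 1/4, 5/4, 5/4, 5/1, 5/6, 7/6, 7/6, 7/8, 1/8, 9/1.
The maximum over both is 9; one such subsequence is 9, 7, 20, 6, 9, 7, 23, 21, 32.

9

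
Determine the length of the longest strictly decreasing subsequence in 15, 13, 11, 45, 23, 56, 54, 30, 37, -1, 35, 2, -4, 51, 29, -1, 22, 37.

One longest decreasing subsequence is 56, 54, 37, 35, 2, -4 (positions 6,7,9,11,12,13), of length 6; no longer one exists.

6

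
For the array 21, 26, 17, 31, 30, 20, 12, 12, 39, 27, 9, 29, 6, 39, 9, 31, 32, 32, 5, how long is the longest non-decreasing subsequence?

One longest non-decreasing subsequence is 21, 26, 27, 29, 31, 32, 32 (positions 1,2,10,12,16,17,18), of length 7; no longer one exists.

7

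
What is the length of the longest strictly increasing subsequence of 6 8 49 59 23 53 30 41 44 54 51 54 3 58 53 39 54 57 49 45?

10

Scanning left to right, the best length ending at each element is: 6→1, 8→2, 49→3, 59→4, 23→3, 53→4, 30→4, 41→5, 44→6, 54→7, 51→7, 54→8, 3→1, 58→9, 53→8, 39→5, 54→9, 57→10, 49→7, 45→7.
So the longest increasing subsequence has length 10, e.g. 6, 8, 23, 30, 41, 44, 51, 53, 54, 57.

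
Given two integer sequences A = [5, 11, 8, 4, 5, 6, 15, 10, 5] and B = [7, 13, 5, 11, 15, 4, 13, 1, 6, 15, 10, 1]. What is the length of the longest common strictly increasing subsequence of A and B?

A longest common strictly increasing subsequence is 5, 11, 15 (length 3); it appears in order in both A and B, and no longer such subsequence exists.

3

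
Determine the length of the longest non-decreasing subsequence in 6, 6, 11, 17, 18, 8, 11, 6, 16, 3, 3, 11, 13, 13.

7

Let dp[i] be the longest non-decreasing subsequence ending at position i. Then dp = [1, 2, 3, 4, 5, 3, 4, 3, 5, 1, 2, 5, 6, 7].
The maximum is 7; one witness is 6, 6, 11, 11, 11, 13, 13 at positions 1,2,3,7,12,13,14.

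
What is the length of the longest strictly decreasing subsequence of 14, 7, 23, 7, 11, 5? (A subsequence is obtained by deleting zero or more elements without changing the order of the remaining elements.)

One longest decreasing subsequence is 14, 7, 5 (positions 1,2,6), of length 3; no longer one exists.

3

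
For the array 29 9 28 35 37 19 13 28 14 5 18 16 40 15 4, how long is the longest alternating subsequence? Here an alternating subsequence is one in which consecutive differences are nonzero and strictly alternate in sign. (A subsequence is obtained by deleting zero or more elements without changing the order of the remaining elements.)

A longest alternating subsequence is 29, 9, 28, 19, 28, 14, 18, 16, 40, 15 (positions 1,2,3,6,8,9,11,12,13,14); its 9 consecutive differences strictly alternate in sign, and length 10 is optimal.

10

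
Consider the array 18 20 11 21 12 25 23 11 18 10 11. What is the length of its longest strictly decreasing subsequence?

One longest decreasing subsequence is 18, 12, 11, 10 (positions 1,5,8,10), of length 4; no longer one exists.

4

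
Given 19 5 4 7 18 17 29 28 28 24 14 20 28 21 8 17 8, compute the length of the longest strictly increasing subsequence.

5

Scanning left to right, the best length ending at each element is: 19→1, 5→1, 4→1, 7→2, 18→3, 17→3, 29→4, 28→4, 28→4, 24→4, 14→3, 20→4, 28→5, 21→5, 8→3, 17→4, 8→3.
So the longest increasing subsequence has length 5, e.g. 5, 7, 18, 24, 28.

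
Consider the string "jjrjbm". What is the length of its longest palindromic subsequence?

One longest palindromic subsequence is jrj (positions 2,3,4); it reads the same forward and backward, and the interval DP gives dp[1][6] = 3.

3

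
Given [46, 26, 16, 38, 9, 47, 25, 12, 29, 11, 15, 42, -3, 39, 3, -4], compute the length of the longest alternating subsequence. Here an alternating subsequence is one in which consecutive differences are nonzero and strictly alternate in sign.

12

Track the best alternating length ending on an up-step vs a down-step at each position: up/down = 1/1, 1/2, 1/2, 3/2, 1/4, 5/1, 5/6, 5/6, 7/6, 5/8, 9/8, 9/6, 1/10, 11/10, 11/12, 1/12.
The maximum over both is 12; one such subsequence is 46, 26, 38, 9, 47, 25, 29, 11, 15, -3, 39, 3.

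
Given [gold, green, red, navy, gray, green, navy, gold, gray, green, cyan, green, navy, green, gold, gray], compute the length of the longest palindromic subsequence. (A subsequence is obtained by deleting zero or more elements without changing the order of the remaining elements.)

9

One longest palindromic subsequence is gray green navy green cyan green navy green gray (positions 5,6,7,10,11,12,13,14,16); it reads the same forward and backward, and the interval DP gives dp[1][16] = 9.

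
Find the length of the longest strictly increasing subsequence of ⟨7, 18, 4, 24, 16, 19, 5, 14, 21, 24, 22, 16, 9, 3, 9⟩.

Let dp[i] be the longest increasing subsequence ending at position i. Then dp = [1, 2, 1, 3, 2, 3, 2, 3, 4, 5, 5, 4, 3, 1, 3].
The maximum is 5; one witness is 7, 18, 19, 21, 24 at positions 1,2,6,9,10.

5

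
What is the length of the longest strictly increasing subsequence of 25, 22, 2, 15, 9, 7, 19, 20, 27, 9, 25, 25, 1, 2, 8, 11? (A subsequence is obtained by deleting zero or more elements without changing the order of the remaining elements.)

5

Let dp[i] be the longest increasing subsequence ending at position i. Then dp = [1, 1, 1, 2, 2, 2, 3, 4, 5, 3, 5, 5, 1, 2, 3, 4].
The maximum is 5; one witness is 2, 15, 19, 20, 27 at positions 3,4,7,8,9.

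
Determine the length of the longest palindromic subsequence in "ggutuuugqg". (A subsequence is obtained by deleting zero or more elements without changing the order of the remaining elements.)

8

One longest palindromic subsequence is gguuuugg (positions 1,2,3,5,6,7,8,10); it reads the same forward and backward, and the interval DP gives dp[1][10] = 8.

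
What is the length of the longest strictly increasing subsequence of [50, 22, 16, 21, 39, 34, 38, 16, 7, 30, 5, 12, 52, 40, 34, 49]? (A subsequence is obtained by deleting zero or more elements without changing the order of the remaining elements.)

6

Let dp[i] be the longest increasing subsequence ending at position i. Then dp = [1, 1, 1, 2, 3, 3, 4, 1, 1, 3, 1, 2, 5, 5, 4, 6].
The maximum is 6; one witness is 16, 21, 34, 38, 40, 49 at positions 3,4,6,7,14,16.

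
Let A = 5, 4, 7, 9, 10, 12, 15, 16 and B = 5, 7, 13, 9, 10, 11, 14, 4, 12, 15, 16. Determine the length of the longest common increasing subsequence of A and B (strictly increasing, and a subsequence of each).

A longest common strictly increasing subsequence is 5, 7, 9, 10, 12, 15, 16 (length 7); it appears in order in both A and B, and no longer such subsequence exists.

7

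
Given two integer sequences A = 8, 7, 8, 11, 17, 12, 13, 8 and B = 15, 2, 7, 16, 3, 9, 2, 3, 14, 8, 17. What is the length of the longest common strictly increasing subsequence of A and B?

A longest common strictly increasing subsequence is 7, 8, 17 (length 3); it appears in order in both A and B, and no longer such subsequence exists.

3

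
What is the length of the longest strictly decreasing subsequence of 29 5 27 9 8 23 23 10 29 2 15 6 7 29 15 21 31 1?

One longest decreasing subsequence is 29, 27, 9, 8, 2, 1 (positions 1,3,4,5,10,18), of length 6; no longer one exists.

6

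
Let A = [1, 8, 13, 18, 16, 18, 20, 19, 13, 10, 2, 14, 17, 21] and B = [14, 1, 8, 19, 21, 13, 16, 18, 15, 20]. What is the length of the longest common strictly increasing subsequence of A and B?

6

A longest common strictly increasing subsequence is 1, 8, 13, 16, 18, 20 (length 6); it appears in order in both A and B, and no longer such subsequence exists.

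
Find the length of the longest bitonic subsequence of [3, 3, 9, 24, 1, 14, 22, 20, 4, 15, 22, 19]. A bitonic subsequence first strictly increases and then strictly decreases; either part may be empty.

Let inc[i] be the LIS ending at i and dec[i] the longest strictly decreasing subsequence starting at i. inc = [1, 1, 2, 3, 1, 3, 4, 4, 2, 4, 5, 5], dec = [2, 2, 2, 4, 1, 2, 3, 2, 1, 1, 2, 1].
max_i inc[i]+dec[i]−1 = 6, with one witness 3, 9, 24, 22, 20, 19.

6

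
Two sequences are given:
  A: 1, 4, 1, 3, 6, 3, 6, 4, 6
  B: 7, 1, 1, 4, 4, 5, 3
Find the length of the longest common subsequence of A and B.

Backtracking the LCS table gives one alignment: 1 (A1,B3) → 4 (A2,B5) → 3 (A6,B7).
So the longest common subsequence has length 3.

3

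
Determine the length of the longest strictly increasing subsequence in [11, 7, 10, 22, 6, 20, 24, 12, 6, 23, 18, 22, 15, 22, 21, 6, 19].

5

Scanning left to right, the best length ending at each element is: 11→1, 7→1, 10→2, 22→3, 6→1, 20→3, 24→4, 12→3, 6→1, 23→4, 18→4, 22→5, 15→4, 22→5, 21→5, 6→1, 19→5.
So the longest increasing subsequence has length 5, e.g. 7, 10, 12, 18, 22.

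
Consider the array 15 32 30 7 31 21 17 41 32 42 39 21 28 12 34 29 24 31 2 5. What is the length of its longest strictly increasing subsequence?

6

Let dp[i] be the longest increasing subsequence ending at position i. Then dp = [1, 2, 2, 1, 3, 2, 2, 4, 4, 5, 5, 3, 4, 2, 5, 5, 4, 6, 1, 2].
The maximum is 6; one witness is 15, 17, 21, 28, 29, 31 at positions 1,7,12,13,16,18.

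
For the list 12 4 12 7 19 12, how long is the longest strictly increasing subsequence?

Scanning left to right, the best length ending at each element is: 12→1, 4→1, 12→2, 7→2, 19→3, 12→3.
So the longest increasing subsequence has length 3, e.g. 4, 12, 19.

3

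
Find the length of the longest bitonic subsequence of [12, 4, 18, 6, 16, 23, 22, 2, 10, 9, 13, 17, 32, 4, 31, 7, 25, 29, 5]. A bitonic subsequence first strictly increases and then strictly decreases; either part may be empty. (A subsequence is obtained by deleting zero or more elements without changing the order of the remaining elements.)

9

Let inc[i] be the LIS ending at i and dec[i] the longest strictly decreasing subsequence starting at i. inc = [1, 1, 2, 2, 3, 4, 4, 1, 3, 3, 4, 5, 6, 2, 6, 3, 6, 7, 3], dec = [5, 2, 6, 2, 5, 6, 5, 1, 4, 3, 3, 3, 4, 1, 3, 2, 2, 2, 1].
max_i inc[i]+dec[i]−1 = 9, with one witness 4, 6, 16, 23, 22, 10, 9, 7, 5.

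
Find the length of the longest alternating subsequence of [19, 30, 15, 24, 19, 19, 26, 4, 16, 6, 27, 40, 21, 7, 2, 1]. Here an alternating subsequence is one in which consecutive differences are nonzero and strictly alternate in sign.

Track the best alternating length ending on an up-step vs a down-step at each position: up/down = 1/1, 2/1, 1/3, 4/3, 4/5, 4/5, 6/3, 1/7, 8/7, 8/9, 10/3, 10/1, 10/11, 10/11, 1/11, 1/11.
The maximum over both is 11; one such subsequence is 19, 30, 15, 24, 19, 26, 4, 16, 6, 27, 21.

11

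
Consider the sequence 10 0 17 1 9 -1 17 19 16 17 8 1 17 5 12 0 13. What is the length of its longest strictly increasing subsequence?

Let dp[i] be the longest increasing subsequence ending at position i. Then dp = [1, 1, 2, 2, 3, 1, 4, 5, 4, 5, 3, 2, 5, 3, 4, 2, 5].
The maximum is 5; one witness is 0, 1, 9, 17, 19 at positions 2,4,5,7,8.

5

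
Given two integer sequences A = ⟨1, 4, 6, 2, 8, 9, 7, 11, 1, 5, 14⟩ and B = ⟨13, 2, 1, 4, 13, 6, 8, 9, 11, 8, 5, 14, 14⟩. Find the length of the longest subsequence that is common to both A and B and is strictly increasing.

A longest common strictly increasing subsequence is 1, 4, 6, 8, 9, 11, 14 (length 7); it appears in order in both A and B, and no longer such subsequence exists.

7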